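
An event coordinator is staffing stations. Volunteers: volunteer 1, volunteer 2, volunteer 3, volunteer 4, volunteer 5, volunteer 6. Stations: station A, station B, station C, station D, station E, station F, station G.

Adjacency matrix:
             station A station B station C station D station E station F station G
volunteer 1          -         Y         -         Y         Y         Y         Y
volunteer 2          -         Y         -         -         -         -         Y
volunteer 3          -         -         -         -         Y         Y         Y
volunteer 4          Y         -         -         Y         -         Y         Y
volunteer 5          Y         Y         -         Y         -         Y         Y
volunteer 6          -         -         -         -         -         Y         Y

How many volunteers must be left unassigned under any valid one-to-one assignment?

0

A valid assignment of size 6: volunteer 1-station G, volunteer 2-station B, volunteer 3-station E, volunteer 4-station D, volunteer 5-station A, volunteer 6-station F.
This saturates every volunteer, so 6 is the maximum.
That matches 6 of the 6, leaving 0 unmatched; no matching can do better.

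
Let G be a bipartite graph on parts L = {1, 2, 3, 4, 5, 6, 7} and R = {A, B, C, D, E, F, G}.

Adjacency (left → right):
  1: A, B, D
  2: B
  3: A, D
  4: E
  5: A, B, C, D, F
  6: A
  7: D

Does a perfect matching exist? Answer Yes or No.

The set {1, 2, 3, 6, 7} has only 3 neighbours ({A, B, D}), so by Hall's theorem at most 5 of the 7 left vertices can be matched.
Hence no matching covers every left vertex.

No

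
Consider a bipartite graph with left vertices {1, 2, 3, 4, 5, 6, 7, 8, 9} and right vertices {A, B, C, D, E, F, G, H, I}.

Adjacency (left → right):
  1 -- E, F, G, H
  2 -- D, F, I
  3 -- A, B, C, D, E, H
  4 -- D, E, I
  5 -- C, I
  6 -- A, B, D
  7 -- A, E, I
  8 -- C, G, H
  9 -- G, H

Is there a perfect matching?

Yes

One maximum matching: 1–H, 2–F, 3–A, 4–D, 5–I, 6–B, 7–E, 8–C, 9–G.
All 9 left vertices are covered.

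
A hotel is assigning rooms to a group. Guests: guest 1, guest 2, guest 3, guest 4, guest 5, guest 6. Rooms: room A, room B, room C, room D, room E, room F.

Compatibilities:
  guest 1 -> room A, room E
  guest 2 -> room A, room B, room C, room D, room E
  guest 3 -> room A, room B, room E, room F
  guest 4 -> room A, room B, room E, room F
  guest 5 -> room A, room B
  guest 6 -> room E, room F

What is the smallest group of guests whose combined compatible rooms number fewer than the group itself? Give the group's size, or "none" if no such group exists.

5

Take S = {guest 1, guest 3, guest 4, guest 5, guest 6}. Its neighbourhood is {room A, room B, room E, room F}, so |N(S)| = 4 < |S| = 5.
Every subset of size less than 5 has at least as many neighbours as members, so 5 is the minimum.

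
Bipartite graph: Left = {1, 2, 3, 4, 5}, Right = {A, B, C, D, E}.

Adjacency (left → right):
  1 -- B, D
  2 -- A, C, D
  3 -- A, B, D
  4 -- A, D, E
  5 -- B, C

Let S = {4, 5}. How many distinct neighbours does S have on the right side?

5

The union of neighbours of {4, 5} is {A, B, C, D, E}, which has 5 elements.
Since |N(S)| = 5 ≥ |S| = 2, Hall's condition holds for this subset.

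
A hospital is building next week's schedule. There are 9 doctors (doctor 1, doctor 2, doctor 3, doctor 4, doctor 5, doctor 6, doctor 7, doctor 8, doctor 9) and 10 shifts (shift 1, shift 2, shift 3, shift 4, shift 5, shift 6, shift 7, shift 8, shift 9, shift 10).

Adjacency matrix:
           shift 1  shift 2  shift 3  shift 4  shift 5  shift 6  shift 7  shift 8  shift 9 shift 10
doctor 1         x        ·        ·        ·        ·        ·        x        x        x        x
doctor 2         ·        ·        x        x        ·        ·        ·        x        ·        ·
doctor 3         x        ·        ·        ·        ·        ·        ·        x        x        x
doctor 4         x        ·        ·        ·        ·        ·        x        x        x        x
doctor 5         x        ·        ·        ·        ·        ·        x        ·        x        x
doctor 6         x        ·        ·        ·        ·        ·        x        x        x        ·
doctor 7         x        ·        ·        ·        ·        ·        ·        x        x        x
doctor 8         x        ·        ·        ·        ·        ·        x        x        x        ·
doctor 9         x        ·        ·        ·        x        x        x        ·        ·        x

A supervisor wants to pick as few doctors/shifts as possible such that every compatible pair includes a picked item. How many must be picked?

7

A maximum matching has 7 edges (e.g. doctor 1–shift 1, doctor 2–shift 3, doctor 3–shift 10, doctor 4–shift 9, doctor 5–shift 7, doctor 6–shift 8, doctor 9–shift 5).
By König's theorem the minimum vertex cover has the same size. One such cover is {doctor 2, doctor 9, shift 1, shift 7, shift 8, shift 9, shift 10}.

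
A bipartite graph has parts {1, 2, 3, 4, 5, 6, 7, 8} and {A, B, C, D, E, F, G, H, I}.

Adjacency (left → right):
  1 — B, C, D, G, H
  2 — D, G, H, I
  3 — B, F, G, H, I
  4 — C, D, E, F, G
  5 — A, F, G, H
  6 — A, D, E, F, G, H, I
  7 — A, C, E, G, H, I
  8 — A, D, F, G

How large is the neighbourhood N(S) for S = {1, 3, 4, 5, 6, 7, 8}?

9

The union of neighbours of {1, 3, 4, 5, 6, 7, 8} is {A, B, C, D, E, F, G, H, I}, which has 9 elements.
Since |N(S)| = 9 ≥ |S| = 7, Hall's condition holds for this subset.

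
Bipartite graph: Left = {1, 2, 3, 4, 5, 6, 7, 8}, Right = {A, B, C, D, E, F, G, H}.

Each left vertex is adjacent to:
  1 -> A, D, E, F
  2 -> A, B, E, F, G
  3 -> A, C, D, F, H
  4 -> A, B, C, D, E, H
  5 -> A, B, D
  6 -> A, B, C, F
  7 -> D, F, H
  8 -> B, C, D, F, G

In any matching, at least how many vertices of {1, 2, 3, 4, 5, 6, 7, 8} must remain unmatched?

0

For example, pair 1→D, 2→A, 3→C, 4→E, 5→B, 6→F, 7→H, 8→G.
All 8 left vertices are matched, so no larger matching exists.
That matches 8 of the 8, leaving 0 unmatched; no matching can do better.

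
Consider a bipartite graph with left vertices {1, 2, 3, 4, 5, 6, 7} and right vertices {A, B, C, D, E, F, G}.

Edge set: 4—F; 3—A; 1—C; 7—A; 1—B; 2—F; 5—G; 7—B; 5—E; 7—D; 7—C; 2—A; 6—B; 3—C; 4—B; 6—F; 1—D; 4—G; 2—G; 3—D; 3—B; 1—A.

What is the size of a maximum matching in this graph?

7

For example, pair 1-D, 2-A, 3-C, 4-G, 5-E, 6-F, 7-B.
All 7 left vertices are matched, so no larger matching exists.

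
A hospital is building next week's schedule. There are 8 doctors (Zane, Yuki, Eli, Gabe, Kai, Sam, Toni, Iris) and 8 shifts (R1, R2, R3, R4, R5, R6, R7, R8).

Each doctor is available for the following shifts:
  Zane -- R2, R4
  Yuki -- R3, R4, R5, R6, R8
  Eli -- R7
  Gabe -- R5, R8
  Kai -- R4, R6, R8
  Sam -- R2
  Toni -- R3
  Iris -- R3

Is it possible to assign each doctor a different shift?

No

The set {Toni, Iris} has only 1 neighbour ({R3}), so by Hall's theorem at most 7 of the 8 doctors can be matched.
Hence no matching covers every doctor.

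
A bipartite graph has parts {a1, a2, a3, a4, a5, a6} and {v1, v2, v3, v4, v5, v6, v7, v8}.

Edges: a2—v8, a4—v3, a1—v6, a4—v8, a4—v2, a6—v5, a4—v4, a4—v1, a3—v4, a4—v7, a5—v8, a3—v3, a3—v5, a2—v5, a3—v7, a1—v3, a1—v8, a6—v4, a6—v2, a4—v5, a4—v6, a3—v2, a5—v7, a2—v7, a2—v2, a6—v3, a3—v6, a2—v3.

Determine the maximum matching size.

6

One maximum matching: a1→v8, a2→v3, a3→v6, a4→v1, a5→v7, a6→v2.
All 6 left vertices are matched, so no larger matching exists.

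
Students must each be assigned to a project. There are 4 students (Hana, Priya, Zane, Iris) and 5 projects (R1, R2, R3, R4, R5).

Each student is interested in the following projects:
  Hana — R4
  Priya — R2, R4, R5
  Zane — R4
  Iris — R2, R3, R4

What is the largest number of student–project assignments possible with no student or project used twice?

For example, pair Hana–R4, Priya–R5, Iris–R3.
The set {Hana, Zane} has only 1 neighbour ({R4}), so by Hall's theorem at most 3 of the 4 students can be matched.

3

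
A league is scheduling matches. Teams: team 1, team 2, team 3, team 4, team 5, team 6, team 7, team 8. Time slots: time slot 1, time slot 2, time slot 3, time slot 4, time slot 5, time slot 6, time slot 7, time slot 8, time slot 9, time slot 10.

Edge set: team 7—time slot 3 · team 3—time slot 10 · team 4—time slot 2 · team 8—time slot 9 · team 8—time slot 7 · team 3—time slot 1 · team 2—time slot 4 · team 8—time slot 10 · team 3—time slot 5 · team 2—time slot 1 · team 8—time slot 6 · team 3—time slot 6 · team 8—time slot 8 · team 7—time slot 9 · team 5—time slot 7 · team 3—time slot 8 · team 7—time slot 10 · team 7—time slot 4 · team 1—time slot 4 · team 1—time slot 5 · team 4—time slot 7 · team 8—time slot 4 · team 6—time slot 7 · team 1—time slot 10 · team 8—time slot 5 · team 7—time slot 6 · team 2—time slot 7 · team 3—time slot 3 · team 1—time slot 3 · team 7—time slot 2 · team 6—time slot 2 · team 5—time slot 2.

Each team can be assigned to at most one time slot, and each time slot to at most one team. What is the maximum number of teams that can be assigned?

7

For example, pair team 1-time slot 10, team 2-time slot 1, team 3-time slot 5, team 4-time slot 7, team 5-time slot 2, team 7-time slot 4, team 8-time slot 8.
The set {team 4, team 5, team 6} has only 2 neighbours ({time slot 2, time slot 7}), so by Hall's theorem at most 7 of the 8 teams can be matched.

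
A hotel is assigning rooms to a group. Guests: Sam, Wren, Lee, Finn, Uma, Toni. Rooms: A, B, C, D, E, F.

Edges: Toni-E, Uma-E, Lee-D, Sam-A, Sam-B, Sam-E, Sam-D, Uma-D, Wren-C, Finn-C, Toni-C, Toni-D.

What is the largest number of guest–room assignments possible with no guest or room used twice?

4

A valid assignment of size 4: Sam→B, Wren→C, Lee→D, Uma→E.
The set {Wren, Lee, Finn, Uma, Toni} has only 3 neighbours ({C, D, E}), so by Hall's theorem at most 4 of the 6 guests can be matched.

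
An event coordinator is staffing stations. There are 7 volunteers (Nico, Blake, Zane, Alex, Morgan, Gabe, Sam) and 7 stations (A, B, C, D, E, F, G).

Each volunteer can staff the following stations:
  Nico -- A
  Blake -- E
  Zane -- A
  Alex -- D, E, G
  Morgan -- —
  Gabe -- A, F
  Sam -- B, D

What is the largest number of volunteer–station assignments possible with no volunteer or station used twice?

5

One maximum matching: Nico→A, Blake→E, Alex→D, Gabe→F, Sam→B.
The set {Nico, Zane, Morgan} has only 1 neighbour ({A}), so by Hall's theorem at most 5 of the 7 volunteers can be matched.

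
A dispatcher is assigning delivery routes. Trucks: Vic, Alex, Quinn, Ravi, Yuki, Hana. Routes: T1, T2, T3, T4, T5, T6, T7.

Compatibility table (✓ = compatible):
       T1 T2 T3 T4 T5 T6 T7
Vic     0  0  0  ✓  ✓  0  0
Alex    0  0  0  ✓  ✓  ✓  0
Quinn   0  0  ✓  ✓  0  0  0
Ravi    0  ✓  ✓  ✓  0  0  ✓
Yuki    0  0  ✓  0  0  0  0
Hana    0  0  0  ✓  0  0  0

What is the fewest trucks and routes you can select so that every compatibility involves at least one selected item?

A maximum matching has 5 edges (e.g. Vic–T5, Alex–T6, Quinn–T4, Ravi–T7, Yuki–T3).
By König's theorem the minimum vertex cover has the same size. One such cover is {Vic, Alex, Ravi, T3, T4}.

5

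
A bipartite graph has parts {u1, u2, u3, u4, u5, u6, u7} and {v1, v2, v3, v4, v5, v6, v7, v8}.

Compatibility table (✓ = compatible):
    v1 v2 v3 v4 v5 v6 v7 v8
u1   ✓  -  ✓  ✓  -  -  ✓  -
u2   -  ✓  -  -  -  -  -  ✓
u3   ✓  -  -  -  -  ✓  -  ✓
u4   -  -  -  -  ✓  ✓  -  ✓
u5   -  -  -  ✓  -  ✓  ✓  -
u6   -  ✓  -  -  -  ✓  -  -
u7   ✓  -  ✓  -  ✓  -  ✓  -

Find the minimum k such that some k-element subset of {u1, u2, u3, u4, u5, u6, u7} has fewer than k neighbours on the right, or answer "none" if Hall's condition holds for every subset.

A matching saturating every left vertex exists, for instance u1→v4, u2→v8, u3→v1, u4→v5, u5→v6, u6→v2, u7→v7.
By Hall's marriage theorem, this means |N(S)| ≥ |S| for every subset S, so no violating subset exists.

none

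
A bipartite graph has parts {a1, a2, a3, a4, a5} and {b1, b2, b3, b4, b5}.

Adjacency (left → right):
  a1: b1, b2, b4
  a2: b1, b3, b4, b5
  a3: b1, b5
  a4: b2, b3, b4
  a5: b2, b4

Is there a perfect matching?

For example, pair a1→b1, a2→b3, a3→b5, a4→b2, a5→b4.
All 5 left vertices are covered.

Yes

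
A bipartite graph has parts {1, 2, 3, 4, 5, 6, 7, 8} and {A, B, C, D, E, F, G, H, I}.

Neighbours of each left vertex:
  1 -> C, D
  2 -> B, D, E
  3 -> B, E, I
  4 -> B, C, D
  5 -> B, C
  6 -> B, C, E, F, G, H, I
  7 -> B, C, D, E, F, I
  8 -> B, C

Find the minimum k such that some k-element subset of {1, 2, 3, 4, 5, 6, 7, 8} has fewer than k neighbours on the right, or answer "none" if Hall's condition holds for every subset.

Take S = {1, 4, 5, 8}. Its neighbourhood is {B, C, D}, so |N(S)| = 3 < |S| = 4.
Every subset of size less than 4 has at least as many neighbours as members, so 4 is the minimum.

4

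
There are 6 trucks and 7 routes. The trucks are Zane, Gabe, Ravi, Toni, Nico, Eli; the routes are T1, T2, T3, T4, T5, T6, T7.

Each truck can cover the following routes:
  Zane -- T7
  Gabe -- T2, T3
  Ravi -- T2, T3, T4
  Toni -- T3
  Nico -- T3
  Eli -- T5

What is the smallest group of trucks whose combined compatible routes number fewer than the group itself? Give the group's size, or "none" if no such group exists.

2

Take S = {Toni, Nico}. Its neighbourhood is {T3}, so |N(S)| = 1 < |S| = 2.
No single vertex violates Hall's condition since each has at least one neighbour, so 2 is the minimum.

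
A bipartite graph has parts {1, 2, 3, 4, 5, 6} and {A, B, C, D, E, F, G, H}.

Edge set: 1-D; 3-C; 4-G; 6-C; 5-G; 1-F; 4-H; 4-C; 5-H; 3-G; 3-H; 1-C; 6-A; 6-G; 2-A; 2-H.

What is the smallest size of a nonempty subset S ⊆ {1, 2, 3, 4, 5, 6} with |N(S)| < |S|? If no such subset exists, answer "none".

Take S = {2, 3, 4, 5, 6}. Its neighbourhood is {A, C, G, H}, so |N(S)| = 4 < |S| = 5.
Every subset of size less than 5 has at least as many neighbours as members, so 5 is the minimum.

5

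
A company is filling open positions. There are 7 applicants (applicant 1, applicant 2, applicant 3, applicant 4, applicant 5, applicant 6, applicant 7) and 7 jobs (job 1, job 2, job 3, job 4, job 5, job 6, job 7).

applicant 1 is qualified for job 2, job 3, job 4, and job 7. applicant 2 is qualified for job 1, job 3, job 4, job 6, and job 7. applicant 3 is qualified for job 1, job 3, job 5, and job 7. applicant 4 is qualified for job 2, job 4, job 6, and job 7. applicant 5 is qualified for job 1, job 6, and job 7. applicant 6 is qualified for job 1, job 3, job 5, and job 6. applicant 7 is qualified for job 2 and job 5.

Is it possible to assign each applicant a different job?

A valid assignment of size 7: applicant 1→job 4, applicant 2→job 7, applicant 3→job 3, applicant 4→job 6, applicant 5→job 1, applicant 6→job 5, applicant 7→job 2.
All 7 applicants are covered.

Yes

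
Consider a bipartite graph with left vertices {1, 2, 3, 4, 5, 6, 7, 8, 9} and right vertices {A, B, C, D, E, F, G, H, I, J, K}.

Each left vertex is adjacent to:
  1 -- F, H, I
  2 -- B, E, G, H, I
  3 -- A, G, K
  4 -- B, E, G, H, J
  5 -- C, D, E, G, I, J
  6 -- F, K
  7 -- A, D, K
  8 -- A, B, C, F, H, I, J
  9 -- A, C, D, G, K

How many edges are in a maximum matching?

A valid assignment of size 9: 1-I, 2-H, 3-K, 4-J, 5-E, 6-F, 7-D, 8-A, 9-G.
This saturates every left vertex, so 9 is the maximum.

9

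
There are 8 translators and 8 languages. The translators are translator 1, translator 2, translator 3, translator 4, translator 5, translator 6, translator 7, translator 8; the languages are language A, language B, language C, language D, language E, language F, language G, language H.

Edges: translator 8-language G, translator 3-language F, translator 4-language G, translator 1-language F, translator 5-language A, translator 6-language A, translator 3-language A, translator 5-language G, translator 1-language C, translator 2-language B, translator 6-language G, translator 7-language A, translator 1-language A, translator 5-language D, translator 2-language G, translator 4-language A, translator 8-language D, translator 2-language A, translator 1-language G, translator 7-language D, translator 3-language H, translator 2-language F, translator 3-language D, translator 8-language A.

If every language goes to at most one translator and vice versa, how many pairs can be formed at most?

6

For example, pair translator 1→language F, translator 2→language B, translator 3→language H, translator 4→language G, translator 5→language D, translator 6→language A.
The set {translator 4, translator 5, translator 6, translator 7, translator 8} has only 3 neighbours ({language A, language D, language G}), so by Hall's theorem at most 6 of the 8 translators can be matched.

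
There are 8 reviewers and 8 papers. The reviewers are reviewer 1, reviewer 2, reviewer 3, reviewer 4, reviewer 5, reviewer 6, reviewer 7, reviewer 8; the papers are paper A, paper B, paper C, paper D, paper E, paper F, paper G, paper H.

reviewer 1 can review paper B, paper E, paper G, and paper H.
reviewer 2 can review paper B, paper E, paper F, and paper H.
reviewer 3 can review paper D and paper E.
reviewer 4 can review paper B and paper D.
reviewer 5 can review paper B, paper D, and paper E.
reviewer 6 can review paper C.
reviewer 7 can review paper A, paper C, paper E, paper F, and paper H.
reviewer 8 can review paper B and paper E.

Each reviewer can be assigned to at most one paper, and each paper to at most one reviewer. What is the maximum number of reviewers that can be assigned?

For example, pair reviewer 1–paper G, reviewer 2–paper H, reviewer 3–paper E, reviewer 4–paper B, reviewer 5–paper D, reviewer 6–paper C, reviewer 7–paper F.
The set {reviewer 3, reviewer 4, reviewer 5, reviewer 8} has only 3 neighbours ({paper B, paper D, paper E}), so by Hall's theorem at most 7 of the 8 reviewers can be matched.

7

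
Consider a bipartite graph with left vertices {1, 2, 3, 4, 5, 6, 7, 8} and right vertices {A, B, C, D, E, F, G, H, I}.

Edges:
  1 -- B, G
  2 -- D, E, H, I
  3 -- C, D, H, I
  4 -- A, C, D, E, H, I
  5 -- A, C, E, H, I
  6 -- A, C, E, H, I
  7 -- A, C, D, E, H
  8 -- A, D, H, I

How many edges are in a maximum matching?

7

One maximum matching: 1→B, 2→I, 3→C, 4→D, 5→H, 6→E, 7→A.
The set {2, 3, 4, 5, 6, 7, 8} has only 6 neighbours ({A, C, D, E, H, I}), so by Hall's theorem at most 7 of the 8 left vertices can be matched.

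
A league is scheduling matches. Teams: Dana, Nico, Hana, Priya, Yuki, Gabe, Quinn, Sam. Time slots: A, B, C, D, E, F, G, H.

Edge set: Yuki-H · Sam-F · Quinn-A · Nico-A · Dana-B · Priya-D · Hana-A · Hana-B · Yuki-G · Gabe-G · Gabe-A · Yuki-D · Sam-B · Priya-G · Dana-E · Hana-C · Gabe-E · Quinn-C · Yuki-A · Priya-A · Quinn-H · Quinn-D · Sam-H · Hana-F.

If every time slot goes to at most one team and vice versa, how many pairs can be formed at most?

8

For example, pair Dana-E, Nico-A, Hana-F, Priya-D, Yuki-H, Gabe-G, Quinn-C, Sam-B.
All 8 teams are matched, so no larger matching exists.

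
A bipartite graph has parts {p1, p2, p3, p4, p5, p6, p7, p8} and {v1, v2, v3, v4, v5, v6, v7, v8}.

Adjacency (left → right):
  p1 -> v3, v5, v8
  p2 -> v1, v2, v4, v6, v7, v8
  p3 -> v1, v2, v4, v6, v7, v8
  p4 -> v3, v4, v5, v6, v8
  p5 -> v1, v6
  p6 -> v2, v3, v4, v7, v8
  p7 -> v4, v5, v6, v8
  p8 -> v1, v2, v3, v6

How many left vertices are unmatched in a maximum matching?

0

For example, pair p1–v5, p2–v4, p3–v7, p4–v6, p5–v1, p6–v3, p7–v8, p8–v2.
This saturates every left vertex, so 8 is the maximum.
That matches 8 of the 8, leaving 0 unmatched; no matching can do better.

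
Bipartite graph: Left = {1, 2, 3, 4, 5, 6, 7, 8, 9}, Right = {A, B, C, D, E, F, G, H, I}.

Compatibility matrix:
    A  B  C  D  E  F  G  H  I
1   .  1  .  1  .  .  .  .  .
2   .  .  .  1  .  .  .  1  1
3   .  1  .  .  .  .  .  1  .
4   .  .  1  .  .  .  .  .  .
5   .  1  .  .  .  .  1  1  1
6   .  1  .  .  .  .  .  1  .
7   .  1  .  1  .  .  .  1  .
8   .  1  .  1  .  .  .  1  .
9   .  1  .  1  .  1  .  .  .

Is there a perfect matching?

No

The set {1, 3, 6, 7, 8} has only 3 neighbours ({B, D, H}), so by Hall's theorem at most 7 of the 9 left vertices can be matched.
Hence no matching covers every left vertex.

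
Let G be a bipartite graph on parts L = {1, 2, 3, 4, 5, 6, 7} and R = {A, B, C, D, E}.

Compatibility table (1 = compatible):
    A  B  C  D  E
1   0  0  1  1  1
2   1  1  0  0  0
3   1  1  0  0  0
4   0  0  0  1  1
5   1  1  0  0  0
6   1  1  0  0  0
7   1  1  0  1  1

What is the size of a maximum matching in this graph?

For example, pair 1-C, 2-A, 3-B, 4-D, 7-E.
The set {2, 3, 5, 6} has only 2 neighbours ({A, B}), so by Hall's theorem at most 5 of the 7 left vertices can be matched.

5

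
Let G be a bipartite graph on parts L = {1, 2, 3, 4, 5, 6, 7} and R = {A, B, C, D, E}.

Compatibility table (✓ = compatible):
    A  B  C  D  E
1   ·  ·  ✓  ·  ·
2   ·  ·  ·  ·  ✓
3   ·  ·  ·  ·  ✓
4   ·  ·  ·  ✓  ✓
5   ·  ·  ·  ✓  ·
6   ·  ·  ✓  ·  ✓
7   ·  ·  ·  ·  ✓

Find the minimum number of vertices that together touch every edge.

3

{C, D, E} is a vertex cover of size 3: every edge has an endpoint in this set.
No smaller cover exists because 1–C, 2–E, 4–D is a matching of size 3, and a cover must include an endpoint of each of these disjoint edges (König's theorem).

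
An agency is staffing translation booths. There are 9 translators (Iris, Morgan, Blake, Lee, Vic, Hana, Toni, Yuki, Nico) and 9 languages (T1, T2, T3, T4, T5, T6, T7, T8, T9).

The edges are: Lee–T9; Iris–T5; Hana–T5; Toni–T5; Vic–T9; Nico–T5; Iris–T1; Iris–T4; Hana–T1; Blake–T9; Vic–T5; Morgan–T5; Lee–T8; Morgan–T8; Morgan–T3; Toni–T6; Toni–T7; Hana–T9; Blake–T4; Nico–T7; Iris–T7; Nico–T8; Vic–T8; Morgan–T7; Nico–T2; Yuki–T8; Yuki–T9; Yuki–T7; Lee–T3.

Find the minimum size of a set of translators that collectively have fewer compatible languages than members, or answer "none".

none

A matching saturating every translator exists, for instance Iris→T1, Morgan→T7, Blake→T4, Lee→T3, Vic→T8, Hana→T5, Toni→T6, Yuki→T9, Nico→T2.
By Hall's marriage theorem, this means |N(S)| ≥ |S| for every subset S, so no violating subset exists.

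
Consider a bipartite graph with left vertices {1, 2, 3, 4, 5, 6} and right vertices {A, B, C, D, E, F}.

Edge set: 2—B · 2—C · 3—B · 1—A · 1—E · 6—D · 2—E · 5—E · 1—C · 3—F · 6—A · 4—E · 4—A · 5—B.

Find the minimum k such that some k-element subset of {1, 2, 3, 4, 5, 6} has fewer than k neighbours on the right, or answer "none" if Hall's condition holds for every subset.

A matching saturating every left vertex exists, for instance 1→C, 2→E, 3→F, 4→A, 5→B, 6→D.
By Hall's marriage theorem, this means |N(S)| ≥ |S| for every subset S, so no violating subset exists.

none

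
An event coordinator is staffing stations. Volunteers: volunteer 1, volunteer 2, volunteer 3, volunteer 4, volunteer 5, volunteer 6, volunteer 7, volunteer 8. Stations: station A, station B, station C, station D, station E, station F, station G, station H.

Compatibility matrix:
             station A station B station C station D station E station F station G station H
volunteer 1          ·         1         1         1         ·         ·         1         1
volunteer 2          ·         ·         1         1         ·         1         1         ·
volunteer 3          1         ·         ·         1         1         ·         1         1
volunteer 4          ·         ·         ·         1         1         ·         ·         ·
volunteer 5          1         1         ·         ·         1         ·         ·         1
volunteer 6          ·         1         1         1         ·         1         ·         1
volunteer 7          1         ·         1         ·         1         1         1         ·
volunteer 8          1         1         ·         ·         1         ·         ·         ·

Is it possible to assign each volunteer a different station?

One maximum matching: volunteer 1→station C, volunteer 2→station D, volunteer 3→station G, volunteer 4→station E, volunteer 5→station H, volunteer 6→station B, volunteer 7→station F, volunteer 8→station A.
Every volunteer is matched, so this is a perfect matching.

Yes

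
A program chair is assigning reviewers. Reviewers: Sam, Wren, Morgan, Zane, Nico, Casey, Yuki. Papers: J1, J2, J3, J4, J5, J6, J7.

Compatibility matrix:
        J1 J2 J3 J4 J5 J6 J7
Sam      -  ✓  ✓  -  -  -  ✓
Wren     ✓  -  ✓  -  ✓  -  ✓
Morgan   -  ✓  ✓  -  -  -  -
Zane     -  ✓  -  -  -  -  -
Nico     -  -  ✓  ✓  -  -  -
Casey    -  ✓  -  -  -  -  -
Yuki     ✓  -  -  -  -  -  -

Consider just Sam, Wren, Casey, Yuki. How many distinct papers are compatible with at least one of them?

The union of neighbours of {Sam, Wren, Casey, Yuki} is {J1, J2, J3, J5, J7}, which has 5 elements.
Since |N(S)| = 5 ≥ |S| = 4, Hall's condition holds for this subset.

5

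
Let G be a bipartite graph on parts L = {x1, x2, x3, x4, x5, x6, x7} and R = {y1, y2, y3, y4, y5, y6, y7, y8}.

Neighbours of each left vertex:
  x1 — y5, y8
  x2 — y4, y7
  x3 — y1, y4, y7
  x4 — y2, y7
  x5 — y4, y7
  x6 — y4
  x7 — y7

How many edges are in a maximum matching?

A valid assignment of size 5: x1→y8, x2→y4, x3→y1, x4→y2, x5→y7.
The set {x2, x5, x6, x7} has only 2 neighbours ({y4, y7}), so by Hall's theorem at most 5 of the 7 left vertices can be matched.

5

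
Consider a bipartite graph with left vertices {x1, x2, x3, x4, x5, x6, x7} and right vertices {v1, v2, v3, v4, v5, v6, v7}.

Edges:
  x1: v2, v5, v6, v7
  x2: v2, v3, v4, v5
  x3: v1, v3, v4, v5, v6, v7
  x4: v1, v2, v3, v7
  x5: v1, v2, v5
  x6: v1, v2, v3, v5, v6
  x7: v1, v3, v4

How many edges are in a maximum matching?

A valid assignment of size 7: x1-v7, x2-v5, x3-v4, x4-v3, x5-v2, x6-v6, x7-v1.
This saturates every left vertex, so 7 is the maximum.

7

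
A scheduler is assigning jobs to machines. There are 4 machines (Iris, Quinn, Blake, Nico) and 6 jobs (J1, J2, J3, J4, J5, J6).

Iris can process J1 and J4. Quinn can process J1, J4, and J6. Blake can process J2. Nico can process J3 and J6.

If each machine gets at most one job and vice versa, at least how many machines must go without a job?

A valid assignment of size 4: Iris-J1, Quinn-J6, Blake-J2, Nico-J3.
All 4 machines are matched, so no larger matching exists.
That matches 4 of the 4, leaving 0 unmatched; no matching can do better.

0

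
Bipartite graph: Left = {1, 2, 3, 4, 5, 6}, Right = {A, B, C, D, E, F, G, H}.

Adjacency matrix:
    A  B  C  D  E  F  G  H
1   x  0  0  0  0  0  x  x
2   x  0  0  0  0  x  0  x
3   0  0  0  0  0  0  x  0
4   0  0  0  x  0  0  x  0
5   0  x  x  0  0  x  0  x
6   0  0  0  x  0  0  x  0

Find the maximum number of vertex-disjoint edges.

One maximum matching: 1–H, 2–F, 3–G, 4–D, 5–B.
The set {3, 4, 6} has only 2 neighbours ({D, G}), so by Hall's theorem at most 5 of the 6 left vertices can be matched.

5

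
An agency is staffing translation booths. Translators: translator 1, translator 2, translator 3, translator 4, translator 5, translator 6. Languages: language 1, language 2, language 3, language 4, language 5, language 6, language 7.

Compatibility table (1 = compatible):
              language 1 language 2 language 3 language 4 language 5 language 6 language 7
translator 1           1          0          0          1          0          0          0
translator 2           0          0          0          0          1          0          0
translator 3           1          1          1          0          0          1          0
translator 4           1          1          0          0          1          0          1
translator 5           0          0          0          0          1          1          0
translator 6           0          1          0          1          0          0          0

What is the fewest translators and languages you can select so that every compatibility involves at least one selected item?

{translator 1, translator 2, translator 3, translator 4, translator 5, translator 6} is a vertex cover of size 6: every edge has an endpoint in this set.
No smaller cover exists because translator 1–language 4, translator 2–language 5, translator 3–language 1, translator 4–language 7, translator 5–language 6, translator 6–language 2 is a matching of size 6, and a cover must include an endpoint of each of these disjoint edges (König's theorem).

6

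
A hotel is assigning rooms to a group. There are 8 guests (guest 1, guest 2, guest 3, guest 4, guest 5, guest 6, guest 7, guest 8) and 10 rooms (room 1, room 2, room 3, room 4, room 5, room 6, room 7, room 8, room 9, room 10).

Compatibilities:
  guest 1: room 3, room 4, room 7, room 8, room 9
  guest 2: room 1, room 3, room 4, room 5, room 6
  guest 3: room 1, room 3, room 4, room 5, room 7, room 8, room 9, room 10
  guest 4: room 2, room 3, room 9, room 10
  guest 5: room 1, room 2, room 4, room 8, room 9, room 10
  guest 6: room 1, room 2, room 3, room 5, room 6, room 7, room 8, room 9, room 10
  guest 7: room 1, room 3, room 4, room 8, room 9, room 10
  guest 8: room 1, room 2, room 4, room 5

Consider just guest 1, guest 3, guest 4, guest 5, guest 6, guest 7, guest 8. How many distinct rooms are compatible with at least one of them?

The union of neighbours of {guest 1, guest 3, guest 4, guest 5, guest 6, guest 7, guest 8} is {room 1, room 2, room 3, room 4, room 5, room 6, room 7, room 8, room 9, room 10}, which has 10 elements.
Since |N(S)| = 10 ≥ |S| = 7, Hall's condition holds for this subset.

10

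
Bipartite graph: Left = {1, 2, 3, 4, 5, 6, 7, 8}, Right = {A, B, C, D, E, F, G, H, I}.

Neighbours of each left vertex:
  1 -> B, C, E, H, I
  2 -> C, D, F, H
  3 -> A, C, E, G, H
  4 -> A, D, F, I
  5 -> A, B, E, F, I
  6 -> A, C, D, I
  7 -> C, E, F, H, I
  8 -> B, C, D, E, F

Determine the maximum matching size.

8

One maximum matching: 1-B, 2-C, 3-G, 4-F, 5-A, 6-I, 7-H, 8-E.
This saturates every left vertex, so 8 is the maximum.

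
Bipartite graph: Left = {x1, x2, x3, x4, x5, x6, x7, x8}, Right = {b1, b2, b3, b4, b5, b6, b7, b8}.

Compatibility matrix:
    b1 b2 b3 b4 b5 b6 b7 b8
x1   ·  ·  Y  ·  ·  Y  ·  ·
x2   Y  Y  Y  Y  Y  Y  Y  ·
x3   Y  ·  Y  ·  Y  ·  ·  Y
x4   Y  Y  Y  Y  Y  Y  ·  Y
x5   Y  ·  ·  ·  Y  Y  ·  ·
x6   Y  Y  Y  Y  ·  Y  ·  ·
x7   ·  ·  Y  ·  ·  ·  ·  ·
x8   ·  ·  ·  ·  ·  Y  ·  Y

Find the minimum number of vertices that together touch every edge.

The 8 edges x1–b6, x2–b7, x3–b5, x4–b4, x5–b1, x6–b2, x7–b3, x8–b8 form a matching, so any vertex cover needs at least 8 vertices (one per matched edge).
Conversely {x1, x2, x3, x4, x5, x6, x7, x8} meets every edge and has exactly 8 vertices, so 8 is optimal.

8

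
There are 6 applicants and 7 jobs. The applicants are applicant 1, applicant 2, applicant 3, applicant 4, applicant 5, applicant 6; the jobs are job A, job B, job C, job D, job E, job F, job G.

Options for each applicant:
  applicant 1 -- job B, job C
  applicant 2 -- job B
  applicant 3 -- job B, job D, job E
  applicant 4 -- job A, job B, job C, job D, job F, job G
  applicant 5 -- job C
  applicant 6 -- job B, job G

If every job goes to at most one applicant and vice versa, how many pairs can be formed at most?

5

For example, pair applicant 1–job C, applicant 2–job B, applicant 3–job E, applicant 4–job F, applicant 6–job G.
The set {applicant 1, applicant 2, applicant 5} has only 2 neighbours ({job B, job C}), so by Hall's theorem at most 5 of the 6 applicants can be matched.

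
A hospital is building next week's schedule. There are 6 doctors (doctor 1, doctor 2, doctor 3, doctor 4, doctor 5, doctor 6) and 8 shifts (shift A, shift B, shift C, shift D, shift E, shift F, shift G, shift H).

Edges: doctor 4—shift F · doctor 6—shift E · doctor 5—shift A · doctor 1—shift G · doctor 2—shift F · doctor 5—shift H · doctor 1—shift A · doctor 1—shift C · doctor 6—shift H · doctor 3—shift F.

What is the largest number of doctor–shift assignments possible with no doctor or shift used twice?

4

For example, pair doctor 1-shift G, doctor 2-shift F, doctor 5-shift H, doctor 6-shift E.
The set {doctor 2, doctor 3, doctor 4} has only 1 neighbour ({shift F}), so by Hall's theorem at most 4 of the 6 doctors can be matched.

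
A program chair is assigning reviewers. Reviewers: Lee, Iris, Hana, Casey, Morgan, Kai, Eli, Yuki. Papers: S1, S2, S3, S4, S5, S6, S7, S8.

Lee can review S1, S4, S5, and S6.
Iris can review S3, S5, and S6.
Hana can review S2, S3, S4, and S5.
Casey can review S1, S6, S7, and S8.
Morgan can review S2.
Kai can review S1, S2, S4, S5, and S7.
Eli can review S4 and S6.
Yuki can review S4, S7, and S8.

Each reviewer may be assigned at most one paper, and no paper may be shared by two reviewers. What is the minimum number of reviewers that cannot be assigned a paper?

One maximum matching: Lee–S1, Iris–S3, Hana–S5, Casey–S8, Morgan–S2, Kai–S7, Eli–S6, Yuki–S4.
All 8 reviewers are matched, so no larger matching exists.
That matches 8 of the 8, leaving 0 unmatched; no matching can do better.

0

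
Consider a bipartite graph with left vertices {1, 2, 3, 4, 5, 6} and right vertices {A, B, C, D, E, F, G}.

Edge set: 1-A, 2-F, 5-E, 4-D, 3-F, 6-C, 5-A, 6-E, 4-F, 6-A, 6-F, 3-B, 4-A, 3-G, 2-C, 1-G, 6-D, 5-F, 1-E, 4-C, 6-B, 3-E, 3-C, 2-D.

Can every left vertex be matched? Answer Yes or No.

A valid assignment of size 6: 1-G, 2-C, 3-B, 4-F, 5-E, 6-A.
All 6 left vertices are covered.

Yes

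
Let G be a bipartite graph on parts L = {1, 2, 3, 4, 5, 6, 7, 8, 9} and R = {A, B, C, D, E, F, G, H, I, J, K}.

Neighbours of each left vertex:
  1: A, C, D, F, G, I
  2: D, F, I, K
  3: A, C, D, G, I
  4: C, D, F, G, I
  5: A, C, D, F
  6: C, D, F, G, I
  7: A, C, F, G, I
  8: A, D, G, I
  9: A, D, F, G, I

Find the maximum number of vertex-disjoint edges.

7

One maximum matching: 1-I, 2-K, 3-A, 4-D, 5-C, 6-F, 7-G.
The set {1, 3, 4, 5, 6, 7, 8, 9} has only 6 neighbours ({A, C, D, F, G, I}), so by Hall's theorem at most 7 of the 9 left vertices can be matched.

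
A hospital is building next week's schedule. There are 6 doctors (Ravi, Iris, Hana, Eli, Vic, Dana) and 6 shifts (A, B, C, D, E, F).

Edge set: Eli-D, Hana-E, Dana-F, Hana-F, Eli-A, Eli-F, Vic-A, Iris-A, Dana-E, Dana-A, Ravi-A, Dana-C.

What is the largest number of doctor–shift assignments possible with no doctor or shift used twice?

A valid assignment of size 4: Ravi–A, Hana–F, Eli–D, Dana–E.
The set {Ravi, Iris, Vic} has only 1 neighbour ({A}), so by Hall's theorem at most 4 of the 6 doctors can be matched.

4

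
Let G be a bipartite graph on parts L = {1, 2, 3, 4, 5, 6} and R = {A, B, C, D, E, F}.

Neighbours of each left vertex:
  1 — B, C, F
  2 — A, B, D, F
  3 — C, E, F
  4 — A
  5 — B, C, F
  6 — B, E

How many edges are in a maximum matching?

One maximum matching: 1→C, 2→D, 3→E, 4→A, 5→F, 6→B.
All 6 left vertices are matched, so no larger matching exists.

6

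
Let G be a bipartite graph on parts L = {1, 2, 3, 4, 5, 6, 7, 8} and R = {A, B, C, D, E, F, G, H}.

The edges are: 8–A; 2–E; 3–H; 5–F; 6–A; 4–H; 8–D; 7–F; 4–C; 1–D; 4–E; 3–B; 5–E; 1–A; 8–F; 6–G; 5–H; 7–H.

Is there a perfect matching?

Yes

For example, pair 1→A, 2→E, 3→B, 4→C, 5→H, 6→G, 7→F, 8→D.
Every left vertex is matched, so this is a perfect matching.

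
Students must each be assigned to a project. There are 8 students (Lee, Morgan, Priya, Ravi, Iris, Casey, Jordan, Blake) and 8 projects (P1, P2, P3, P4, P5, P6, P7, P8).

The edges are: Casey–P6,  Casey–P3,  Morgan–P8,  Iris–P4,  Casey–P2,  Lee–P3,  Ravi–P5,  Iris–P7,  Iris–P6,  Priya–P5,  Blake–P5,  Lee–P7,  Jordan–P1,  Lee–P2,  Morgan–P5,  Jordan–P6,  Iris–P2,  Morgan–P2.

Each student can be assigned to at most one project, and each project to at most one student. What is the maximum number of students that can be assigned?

One maximum matching: Lee-P3, Morgan-P8, Priya-P5, Iris-P7, Casey-P6, Jordan-P1.
The set {Priya, Ravi, Blake} has only 1 neighbour ({P5}), so by Hall's theorem at most 6 of the 8 students can be matched.

6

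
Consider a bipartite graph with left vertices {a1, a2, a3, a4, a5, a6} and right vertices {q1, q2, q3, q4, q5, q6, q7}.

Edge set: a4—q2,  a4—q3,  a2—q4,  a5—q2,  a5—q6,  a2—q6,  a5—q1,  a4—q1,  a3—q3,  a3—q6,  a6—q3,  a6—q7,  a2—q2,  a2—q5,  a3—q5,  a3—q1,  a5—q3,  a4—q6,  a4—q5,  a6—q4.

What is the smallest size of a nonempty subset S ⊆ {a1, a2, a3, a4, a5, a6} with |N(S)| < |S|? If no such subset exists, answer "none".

1

Take S = {a1}. Its neighbourhood is {}, so |N(S)| = 0 < |S| = 1.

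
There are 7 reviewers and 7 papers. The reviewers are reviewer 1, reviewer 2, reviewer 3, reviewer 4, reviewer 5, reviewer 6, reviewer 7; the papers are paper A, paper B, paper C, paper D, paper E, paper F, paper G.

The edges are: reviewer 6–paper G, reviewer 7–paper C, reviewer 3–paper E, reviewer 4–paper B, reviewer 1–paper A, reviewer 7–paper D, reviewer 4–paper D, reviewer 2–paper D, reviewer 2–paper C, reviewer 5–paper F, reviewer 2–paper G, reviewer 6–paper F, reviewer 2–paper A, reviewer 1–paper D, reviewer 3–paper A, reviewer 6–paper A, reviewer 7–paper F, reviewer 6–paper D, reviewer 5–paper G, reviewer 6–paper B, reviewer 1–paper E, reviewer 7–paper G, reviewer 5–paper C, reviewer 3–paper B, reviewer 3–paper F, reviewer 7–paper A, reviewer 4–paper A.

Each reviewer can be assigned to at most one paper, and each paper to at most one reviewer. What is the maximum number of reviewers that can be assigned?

A valid assignment of size 7: reviewer 1–paper A, reviewer 2–paper D, reviewer 3–paper E, reviewer 4–paper B, reviewer 5–paper C, reviewer 6–paper F, reviewer 7–paper G.
All 7 reviewers are matched, so no larger matching exists.

7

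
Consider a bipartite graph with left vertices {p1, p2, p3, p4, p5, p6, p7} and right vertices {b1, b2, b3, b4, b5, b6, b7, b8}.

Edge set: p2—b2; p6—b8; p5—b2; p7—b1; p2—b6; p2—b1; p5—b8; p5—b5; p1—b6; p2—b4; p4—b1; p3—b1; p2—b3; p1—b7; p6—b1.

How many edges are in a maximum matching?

For example, pair p1→b7, p2→b6, p3→b1, p5→b5, p6→b8.
The set {p3, p4, p7} has only 1 neighbour ({b1}), so by Hall's theorem at most 5 of the 7 left vertices can be matched.

5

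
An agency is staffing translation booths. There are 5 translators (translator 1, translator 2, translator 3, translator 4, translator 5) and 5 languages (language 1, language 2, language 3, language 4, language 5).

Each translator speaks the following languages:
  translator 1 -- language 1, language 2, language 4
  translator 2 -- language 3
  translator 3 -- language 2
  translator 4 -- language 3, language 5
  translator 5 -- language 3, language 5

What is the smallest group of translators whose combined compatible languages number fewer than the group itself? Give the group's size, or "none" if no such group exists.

3

Take S = {translator 2, translator 4, translator 5}. Its neighbourhood is {language 3, language 5}, so |N(S)| = 2 < |S| = 3.
Every subset of size less than 3 has at least as many neighbours as members, so 3 is the minimum.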